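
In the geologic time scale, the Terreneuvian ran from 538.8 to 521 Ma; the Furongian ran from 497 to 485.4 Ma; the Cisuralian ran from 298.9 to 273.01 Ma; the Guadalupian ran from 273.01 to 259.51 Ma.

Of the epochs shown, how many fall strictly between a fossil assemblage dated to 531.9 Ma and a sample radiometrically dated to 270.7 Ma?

The older date is 531.9 Ma and the younger is 270.7 Ma.
Epochs with start < 531.9 and end > 270.7 Ma: Furongian (497–485.4), Cisuralian (298.9–273.01).
That is 2 complete epochs.

2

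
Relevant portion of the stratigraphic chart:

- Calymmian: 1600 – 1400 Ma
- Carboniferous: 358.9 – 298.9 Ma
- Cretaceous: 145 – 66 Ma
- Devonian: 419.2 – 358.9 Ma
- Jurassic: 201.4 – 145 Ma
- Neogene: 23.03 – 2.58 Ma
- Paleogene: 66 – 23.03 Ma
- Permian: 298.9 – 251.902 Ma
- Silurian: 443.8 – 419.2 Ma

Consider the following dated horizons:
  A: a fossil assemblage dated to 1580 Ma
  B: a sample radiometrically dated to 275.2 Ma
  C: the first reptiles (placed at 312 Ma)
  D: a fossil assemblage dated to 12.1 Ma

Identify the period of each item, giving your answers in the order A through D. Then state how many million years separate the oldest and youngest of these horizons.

Match each age against the start–end ranges in the excerpt: A = 1580 Ma → Calymmian (1600–1400); B = 275.2 Ma → Permian (298.9–251.902); C = 312 Ma → Carboniferous (358.9–298.9); D = 12.1 Ma → Neogene (23.03–2.58).
The largest age is 1580 Ma and the smallest is 12.1 Ma; their difference is 1567.9 Myr.

A — Calymmian; B — Permian; C — Carboniferous; D — Neogene; span 1567.9 million years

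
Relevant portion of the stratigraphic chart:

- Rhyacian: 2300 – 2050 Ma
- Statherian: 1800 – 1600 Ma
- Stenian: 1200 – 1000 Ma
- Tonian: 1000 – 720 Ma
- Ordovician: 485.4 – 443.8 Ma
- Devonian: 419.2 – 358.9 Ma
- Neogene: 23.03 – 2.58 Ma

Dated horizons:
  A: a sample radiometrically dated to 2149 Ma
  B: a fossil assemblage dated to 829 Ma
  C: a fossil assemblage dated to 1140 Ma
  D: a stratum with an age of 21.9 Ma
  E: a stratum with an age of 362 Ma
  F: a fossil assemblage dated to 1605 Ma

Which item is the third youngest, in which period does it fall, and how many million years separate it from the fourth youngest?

Sorted youngest-first by Ma: D (21.9), E (362), B (829), C (1140), F (1605), A (2149).
The third youngest is B at 829 Ma, which lies in 1000–720 Ma: the Tonian.
The fourth youngest is C at 1140 Ma; separation = |829 − 1140| = 311 Myr.

B, in the Tonian; 311 million years to C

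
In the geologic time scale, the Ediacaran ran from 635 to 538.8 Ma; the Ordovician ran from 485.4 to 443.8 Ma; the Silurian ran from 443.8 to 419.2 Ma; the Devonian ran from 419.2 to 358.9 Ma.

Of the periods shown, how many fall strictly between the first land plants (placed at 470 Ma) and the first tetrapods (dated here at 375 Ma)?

1

The older date is 470 Ma and the younger is 375 Ma.
Periods with start < 470 and end > 375 Ma: Silurian (443.8–419.2).
That is 1 complete period.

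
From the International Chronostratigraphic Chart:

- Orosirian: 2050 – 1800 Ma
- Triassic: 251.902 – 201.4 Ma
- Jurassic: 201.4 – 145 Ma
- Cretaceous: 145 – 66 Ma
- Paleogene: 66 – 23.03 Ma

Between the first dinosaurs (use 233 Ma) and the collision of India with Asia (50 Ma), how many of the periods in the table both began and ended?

233 Ma sits inside the Triassic (251.902–201.4) and 50 Ma inside the Paleogene (66–23.03); neither of those is wholly between the two dates.
The listed periods lying completely between them are Jurassic, Cretaceous — 2 in all.

2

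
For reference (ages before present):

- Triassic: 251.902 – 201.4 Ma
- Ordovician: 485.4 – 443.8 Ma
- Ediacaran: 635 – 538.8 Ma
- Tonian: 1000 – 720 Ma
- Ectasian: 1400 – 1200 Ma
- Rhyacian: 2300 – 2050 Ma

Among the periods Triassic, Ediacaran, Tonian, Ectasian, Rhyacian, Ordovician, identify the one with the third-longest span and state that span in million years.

Ectasian, 200 million years

Start − end for each: Triassic 251.902 − 201.4 = 50.502; Ediacaran 635 − 538.8 = 96.2; Tonian 1000 − 720 = 280; Ectasian 1400 − 1200 = 200; Rhyacian 2300 − 2050 = 250; Ordovician 485.4 − 443.8 = 41.6.
Ranking these from longest: Tonian > Rhyacian > Ectasian > Ediacaran > Triassic > Ordovician.
Position 3 in that ranking is Ectasian, which lasted 200 Myr.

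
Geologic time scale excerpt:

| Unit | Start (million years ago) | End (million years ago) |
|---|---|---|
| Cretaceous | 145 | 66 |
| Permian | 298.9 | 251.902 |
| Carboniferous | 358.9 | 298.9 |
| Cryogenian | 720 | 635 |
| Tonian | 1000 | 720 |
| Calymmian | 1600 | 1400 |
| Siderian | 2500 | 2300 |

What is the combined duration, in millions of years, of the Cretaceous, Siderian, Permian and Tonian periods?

Each duration: Cretaceous = 79; Siderian = 200; Permian = 46.998; Tonian = 280.
Sum: 79 + 200 + 46.998 + 280 = 605.998 Myr.

605.998 million years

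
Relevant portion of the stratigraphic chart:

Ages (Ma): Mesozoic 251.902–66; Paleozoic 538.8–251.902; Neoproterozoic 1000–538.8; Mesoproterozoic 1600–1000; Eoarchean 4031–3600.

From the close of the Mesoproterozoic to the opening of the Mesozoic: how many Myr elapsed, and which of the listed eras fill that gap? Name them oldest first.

End of Mesoproterozoic = 1000 Ma; start of Mesozoic = 251.902 Ma.
Gap = 1000 − 251.902 = 748.098 Myr.
Eras wholly inside 1000–251.902 Ma: Neoproterozoic (1000–538.8), Paleozoic (538.8–251.902).

748.098 million years; Neoproterozoic, Paleozoic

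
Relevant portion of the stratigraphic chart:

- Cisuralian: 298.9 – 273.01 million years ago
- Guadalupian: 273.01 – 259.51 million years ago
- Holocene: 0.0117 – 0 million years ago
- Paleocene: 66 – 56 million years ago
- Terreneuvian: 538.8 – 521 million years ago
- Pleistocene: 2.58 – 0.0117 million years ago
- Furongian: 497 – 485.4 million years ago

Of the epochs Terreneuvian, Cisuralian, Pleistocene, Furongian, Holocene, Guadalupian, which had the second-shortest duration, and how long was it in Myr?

Pleistocene, 2.5683 million years

Durations: Terreneuvian 17.8; Cisuralian 25.89; Pleistocene 2.5683; Furongian 11.6; Holocene 0.0117; Guadalupian 13.5 Myr.
Sorted shortest-first: Holocene (0.0117), Pleistocene (2.5683), Furongian (11.6), Guadalupian (13.5), Terreneuvian (17.8), Cisuralian (25.89).
The second shortest is Pleistocene at 2.5683 Myr.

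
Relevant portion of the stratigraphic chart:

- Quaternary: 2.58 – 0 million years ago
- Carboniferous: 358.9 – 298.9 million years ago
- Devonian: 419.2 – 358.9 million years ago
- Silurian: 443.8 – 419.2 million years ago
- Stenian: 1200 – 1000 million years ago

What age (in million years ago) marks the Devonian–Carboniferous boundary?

The Devonian ends and the Carboniferous begins at 358.9 million years ago.

358.9 million years ago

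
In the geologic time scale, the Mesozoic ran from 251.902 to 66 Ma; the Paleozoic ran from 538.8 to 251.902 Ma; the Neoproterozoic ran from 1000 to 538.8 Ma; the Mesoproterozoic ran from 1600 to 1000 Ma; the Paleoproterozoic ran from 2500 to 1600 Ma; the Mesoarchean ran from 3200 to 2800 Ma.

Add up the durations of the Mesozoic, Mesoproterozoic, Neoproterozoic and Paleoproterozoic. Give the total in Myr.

2147.102 million years

Each duration: Mesozoic = 185.902; Mesoproterozoic = 600; Neoproterozoic = 461.2; Paleoproterozoic = 900.
Sum: 185.902 + 600 + 461.2 + 900 = 2147.102 Myr.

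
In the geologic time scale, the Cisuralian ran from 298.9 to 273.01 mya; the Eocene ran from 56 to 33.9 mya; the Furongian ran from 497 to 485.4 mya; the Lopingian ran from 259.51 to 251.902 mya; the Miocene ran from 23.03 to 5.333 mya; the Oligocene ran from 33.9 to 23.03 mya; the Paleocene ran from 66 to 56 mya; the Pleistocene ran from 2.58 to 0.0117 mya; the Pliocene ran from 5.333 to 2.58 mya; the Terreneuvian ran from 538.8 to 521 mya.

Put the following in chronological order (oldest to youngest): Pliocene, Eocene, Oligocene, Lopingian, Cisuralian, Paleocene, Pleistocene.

Read off each span (Ma): Pliocene 5.333–2.58; Eocene 56–33.9; Oligocene 33.9–23.03; Lopingian 259.51–251.902; Cisuralian 298.9–273.01; Paleocene 66–56; Pleistocene 2.58–0.0117.
Larger Ma is older, so oldest→youngest is Cisuralian, Lopingian, Paleocene, Eocene, Oligocene, Pliocene, Pleistocene.

Cisuralian, Lopingian, Paleocene, Eocene, Oligocene, Pliocene, Pleistocene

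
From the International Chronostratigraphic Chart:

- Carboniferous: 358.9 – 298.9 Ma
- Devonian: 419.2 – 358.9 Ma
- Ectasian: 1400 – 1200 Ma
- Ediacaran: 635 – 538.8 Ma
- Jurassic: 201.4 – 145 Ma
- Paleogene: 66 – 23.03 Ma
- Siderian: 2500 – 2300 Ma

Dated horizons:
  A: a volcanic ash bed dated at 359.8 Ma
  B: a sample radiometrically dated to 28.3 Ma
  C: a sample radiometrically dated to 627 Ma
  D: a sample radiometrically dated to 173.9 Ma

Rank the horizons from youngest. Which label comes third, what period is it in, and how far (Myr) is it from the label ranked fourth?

A, in the Devonian; 267.2 million years to C

Smaller Ma means younger, so youngest first: B 28.3 < D 173.9 < A 359.8 < C 627.
Counting 3 along gives A (359.8 Ma); the excerpt puts that inside the Devonian, 419.2–358.9 Ma.
Next in line is C (627 Ma), and 627 − 359.8 = 267.2 Myr.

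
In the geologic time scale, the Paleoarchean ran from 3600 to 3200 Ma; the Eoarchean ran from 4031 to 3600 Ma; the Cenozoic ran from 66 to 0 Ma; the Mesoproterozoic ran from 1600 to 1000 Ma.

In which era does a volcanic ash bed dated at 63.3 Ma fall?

63.3 Ma lies between 66 and 0 Ma, so it falls in the Cenozoic.

Cenozoic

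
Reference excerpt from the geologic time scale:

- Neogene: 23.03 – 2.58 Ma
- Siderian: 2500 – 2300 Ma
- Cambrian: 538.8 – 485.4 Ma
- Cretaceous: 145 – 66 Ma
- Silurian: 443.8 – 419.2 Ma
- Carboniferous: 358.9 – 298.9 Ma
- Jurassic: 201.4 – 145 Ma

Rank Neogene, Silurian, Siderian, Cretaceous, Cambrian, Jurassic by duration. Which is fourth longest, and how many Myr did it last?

Start − end for each: Neogene 23.03 − 2.58 = 20.45; Silurian 443.8 − 419.2 = 24.6; Siderian 2500 − 2300 = 200; Cretaceous 145 − 66 = 79; Cambrian 538.8 − 485.4 = 53.4; Jurassic 201.4 − 145 = 56.4.
Ranking these from longest: Siderian > Cretaceous > Jurassic > Cambrian > Silurian > Neogene.
Position 4 in that ranking is Cambrian, which lasted 53.4 Myr.

Cambrian, 53.4 million years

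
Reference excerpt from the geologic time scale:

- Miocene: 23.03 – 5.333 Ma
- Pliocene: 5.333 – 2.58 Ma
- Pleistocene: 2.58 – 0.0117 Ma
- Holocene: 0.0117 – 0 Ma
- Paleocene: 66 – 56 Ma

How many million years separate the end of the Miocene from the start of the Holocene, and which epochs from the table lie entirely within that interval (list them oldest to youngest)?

5.3213 million years; Pliocene, Pleistocene

End of Miocene = 5.333 Ma; start of Holocene = 0.0117 Ma.
Gap = 5.333 − 0.0117 = 5.3213 Myr.
Epochs wholly inside 5.333–0.0117 Ma: Pliocene (5.333–2.58), Pleistocene (2.58–0.0117).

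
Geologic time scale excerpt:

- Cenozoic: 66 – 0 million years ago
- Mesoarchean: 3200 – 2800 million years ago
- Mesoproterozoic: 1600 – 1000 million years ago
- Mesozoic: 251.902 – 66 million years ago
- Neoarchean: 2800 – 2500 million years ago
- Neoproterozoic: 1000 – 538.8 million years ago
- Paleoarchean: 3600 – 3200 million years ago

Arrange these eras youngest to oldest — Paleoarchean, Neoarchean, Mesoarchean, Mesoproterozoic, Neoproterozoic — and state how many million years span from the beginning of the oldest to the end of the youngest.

Neoproterozoic → Mesoproterozoic → Neoarchean → Mesoarchean → Paleoarchean; total span 3061.2 Myr

From the excerpt: Paleoarchean 3600–3200; Neoarchean 2800–2500; Mesoarchean 3200–2800; Mesoproterozoic 1600–1000; Neoproterozoic 1000–538.8 (Ma).
Larger Ma is earlier, so the oldest is Paleoarchean and the youngest is Neoproterozoic; youngest to oldest: Neoproterozoic, Mesoproterozoic, Neoarchean, Mesoarchean, Paleoarchean.
Oldest start 3600 minus youngest end 538.8 gives 3061.2 Myr overall.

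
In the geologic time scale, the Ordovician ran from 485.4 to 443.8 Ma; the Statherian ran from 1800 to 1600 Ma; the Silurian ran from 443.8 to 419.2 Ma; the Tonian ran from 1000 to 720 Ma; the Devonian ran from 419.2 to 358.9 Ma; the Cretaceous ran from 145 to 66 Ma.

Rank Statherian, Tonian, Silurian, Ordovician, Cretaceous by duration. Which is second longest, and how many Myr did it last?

Durations: Statherian 200; Tonian 280; Silurian 24.6; Ordovician 41.6; Cretaceous 79 Myr.
Sorted longest-first: Tonian (280), Statherian (200), Cretaceous (79), Ordovician (41.6), Silurian (24.6).
The second longest is Statherian at 200 Myr.

Statherian, 200 million years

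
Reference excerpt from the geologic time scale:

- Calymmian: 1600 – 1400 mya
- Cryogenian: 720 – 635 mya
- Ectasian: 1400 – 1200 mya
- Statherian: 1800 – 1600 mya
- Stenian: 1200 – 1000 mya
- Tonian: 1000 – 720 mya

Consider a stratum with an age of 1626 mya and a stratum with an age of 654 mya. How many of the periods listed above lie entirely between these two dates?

1626 Ma sits inside the Statherian (1800–1600) and 654 Ma inside the Cryogenian (720–635); neither of those is wholly between the two dates.
The listed periods lying completely between them are Calymmian, Ectasian, Stenian, Tonian — 4 in all.

4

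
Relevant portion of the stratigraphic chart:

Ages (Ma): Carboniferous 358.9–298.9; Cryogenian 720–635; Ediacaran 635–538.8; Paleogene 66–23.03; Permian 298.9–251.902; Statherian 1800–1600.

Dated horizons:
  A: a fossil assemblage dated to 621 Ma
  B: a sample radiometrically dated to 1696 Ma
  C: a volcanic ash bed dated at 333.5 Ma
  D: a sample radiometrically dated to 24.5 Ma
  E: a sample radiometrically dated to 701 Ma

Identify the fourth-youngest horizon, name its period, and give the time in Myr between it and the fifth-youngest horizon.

Sorted youngest-first by Ma: D (24.5), C (333.5), A (621), E (701), B (1696).
The fourth youngest is E at 701 Ma, which lies in 720–635 Ma: the Cryogenian.
The fifth youngest is B at 1696 Ma; separation = |701 − 1696| = 995 Myr.

E, in the Cryogenian; 995 million years to B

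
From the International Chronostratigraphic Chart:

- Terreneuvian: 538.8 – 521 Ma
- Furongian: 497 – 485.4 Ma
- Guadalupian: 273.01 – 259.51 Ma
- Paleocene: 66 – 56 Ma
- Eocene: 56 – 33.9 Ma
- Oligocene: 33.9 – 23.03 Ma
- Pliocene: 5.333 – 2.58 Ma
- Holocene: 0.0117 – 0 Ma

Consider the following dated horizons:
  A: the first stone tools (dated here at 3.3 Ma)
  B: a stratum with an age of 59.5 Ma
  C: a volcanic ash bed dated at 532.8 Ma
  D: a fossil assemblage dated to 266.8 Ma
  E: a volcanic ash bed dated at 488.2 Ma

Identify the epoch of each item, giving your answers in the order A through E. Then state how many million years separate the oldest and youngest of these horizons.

A — Pliocene; B — Paleocene; C — Terreneuvian; D — Guadalupian; E — Furongian; span 529.5 million years

A: 3.3 Ma lies in 5.333–2.58 Ma, so Pliocene.
B: 59.5 Ma lies in 66–56 Ma, so Paleocene.
C: 532.8 Ma lies in 538.8–521 Ma, so Terreneuvian.
D: 266.8 Ma lies in 273.01–259.51 Ma, so Guadalupian.
E: 488.2 Ma lies in 497–485.4 Ma, so Furongian.
Oldest = 532.8 Ma, youngest = 3.3 Ma → span 529.5 Myr.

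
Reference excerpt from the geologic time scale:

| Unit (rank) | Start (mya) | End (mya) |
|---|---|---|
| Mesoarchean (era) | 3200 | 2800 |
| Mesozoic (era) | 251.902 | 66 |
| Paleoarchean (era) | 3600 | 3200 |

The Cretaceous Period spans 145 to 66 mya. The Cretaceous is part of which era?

The Cretaceous (145–66 Ma) lies entirely within 251.902–66 Ma, the Mesozoic Era.

Mesozoic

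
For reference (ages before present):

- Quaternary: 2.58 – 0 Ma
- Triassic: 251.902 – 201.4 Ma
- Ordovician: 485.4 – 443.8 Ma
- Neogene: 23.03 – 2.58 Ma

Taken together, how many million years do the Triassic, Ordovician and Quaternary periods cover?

94.682 million years

Each duration: Triassic = 50.502; Ordovician = 41.6; Quaternary = 2.58.
Sum: 50.502 + 41.6 + 2.58 = 94.682 Myr.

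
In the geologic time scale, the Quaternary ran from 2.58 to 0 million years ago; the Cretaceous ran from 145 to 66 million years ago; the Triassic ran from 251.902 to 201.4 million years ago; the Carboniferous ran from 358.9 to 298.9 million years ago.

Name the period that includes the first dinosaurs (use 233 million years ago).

Triassic

233 Ma lies between 251.902 and 201.4 Ma, so it falls in the Triassic.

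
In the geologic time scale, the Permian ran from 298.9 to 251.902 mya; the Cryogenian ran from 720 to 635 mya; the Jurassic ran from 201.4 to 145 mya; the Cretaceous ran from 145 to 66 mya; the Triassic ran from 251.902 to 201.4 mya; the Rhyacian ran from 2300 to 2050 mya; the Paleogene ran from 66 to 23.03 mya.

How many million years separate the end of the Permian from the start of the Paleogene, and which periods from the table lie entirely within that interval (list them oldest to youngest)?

185.902 million years; Triassic, Jurassic, Cretaceous

End of Permian = 251.902 Ma; start of Paleogene = 66 Ma.
Gap = 251.902 − 66 = 185.902 Myr.
Periods wholly inside 251.902–66 Ma: Triassic (251.902–201.4), Jurassic (201.4–145), Cretaceous (145–66).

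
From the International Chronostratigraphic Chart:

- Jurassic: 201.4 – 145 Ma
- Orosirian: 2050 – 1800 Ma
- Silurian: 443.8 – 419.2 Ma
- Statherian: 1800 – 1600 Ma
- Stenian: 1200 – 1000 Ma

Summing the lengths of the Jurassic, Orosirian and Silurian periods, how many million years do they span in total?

331 million years

Duration is start − end for each: (201.4 − 145) + (2050 − 1800) + (443.8 − 419.2).
That is 56.4 + 250 + 24.6, which totals 331 million years.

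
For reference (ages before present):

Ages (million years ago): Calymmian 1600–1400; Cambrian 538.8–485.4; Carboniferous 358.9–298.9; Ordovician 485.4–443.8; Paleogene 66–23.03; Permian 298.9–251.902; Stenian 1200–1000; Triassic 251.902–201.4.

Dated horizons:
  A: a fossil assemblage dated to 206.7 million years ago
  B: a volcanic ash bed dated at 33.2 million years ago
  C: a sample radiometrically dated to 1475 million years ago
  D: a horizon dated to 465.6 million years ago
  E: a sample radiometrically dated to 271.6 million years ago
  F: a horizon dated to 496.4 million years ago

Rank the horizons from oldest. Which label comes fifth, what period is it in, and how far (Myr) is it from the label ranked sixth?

Sorted oldest-first by Ma: C (1475), F (496.4), D (465.6), E (271.6), A (206.7), B (33.2).
The fifth oldest is A at 206.7 Ma, which lies in 251.902–201.4 Ma: the Triassic.
The sixth oldest is B at 33.2 Ma; separation = |206.7 − 33.2| = 173.5 Myr.

A, in the Triassic; 173.5 million years to B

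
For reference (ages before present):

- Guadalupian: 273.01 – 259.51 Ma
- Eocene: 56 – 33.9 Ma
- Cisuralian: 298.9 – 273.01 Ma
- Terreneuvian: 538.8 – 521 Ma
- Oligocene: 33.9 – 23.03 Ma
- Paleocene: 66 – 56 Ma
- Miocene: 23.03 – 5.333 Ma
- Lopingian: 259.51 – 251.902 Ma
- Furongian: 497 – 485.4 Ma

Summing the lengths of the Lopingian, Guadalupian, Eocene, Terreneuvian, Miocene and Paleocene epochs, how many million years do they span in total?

88.705 million years

Each duration: Lopingian = 7.608; Guadalupian = 13.5; Eocene = 22.1; Terreneuvian = 17.8; Miocene = 17.697; Paleocene = 10.
Sum: 7.608 + 13.5 + 22.1 + 17.8 + 17.697 + 10 = 88.705 Myr.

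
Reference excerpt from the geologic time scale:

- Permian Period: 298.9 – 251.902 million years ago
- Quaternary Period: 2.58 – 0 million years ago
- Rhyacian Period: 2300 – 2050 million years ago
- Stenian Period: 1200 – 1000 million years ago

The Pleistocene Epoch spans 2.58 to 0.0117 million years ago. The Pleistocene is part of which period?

Quaternary

The Pleistocene (2.58–0.0117 Ma) lies entirely within 2.58–0 Ma, the Quaternary Period.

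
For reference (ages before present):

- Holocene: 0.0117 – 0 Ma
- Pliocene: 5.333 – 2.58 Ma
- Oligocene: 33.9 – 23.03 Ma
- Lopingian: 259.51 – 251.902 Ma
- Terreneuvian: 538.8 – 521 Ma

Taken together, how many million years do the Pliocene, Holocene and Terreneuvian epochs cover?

Duration is start − end for each: (5.333 − 2.58) + (0.0117 − 0) + (538.8 − 521).
That is 2.753 + 0.0117 + 17.8, which totals 20.5647 million years.

20.5647 million years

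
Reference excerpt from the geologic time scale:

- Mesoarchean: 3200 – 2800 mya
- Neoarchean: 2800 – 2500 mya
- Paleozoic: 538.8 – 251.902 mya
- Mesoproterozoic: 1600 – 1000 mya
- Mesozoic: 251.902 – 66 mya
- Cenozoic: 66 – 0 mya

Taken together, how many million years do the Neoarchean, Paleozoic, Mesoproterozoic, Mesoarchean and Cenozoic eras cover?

1652.898 million years

Each duration: Neoarchean = 300; Paleozoic = 286.898; Mesoproterozoic = 600; Mesoarchean = 400; Cenozoic = 66.
Sum: 300 + 286.898 + 600 + 400 + 66 = 1652.898 Myr.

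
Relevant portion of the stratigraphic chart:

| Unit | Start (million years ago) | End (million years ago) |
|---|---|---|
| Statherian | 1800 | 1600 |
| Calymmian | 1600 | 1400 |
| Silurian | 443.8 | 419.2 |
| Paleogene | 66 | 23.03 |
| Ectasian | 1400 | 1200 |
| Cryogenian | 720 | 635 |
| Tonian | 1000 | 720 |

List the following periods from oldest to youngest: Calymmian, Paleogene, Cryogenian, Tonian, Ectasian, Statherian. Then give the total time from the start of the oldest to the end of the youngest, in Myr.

From the excerpt: Calymmian 1600–1400; Paleogene 66–23.03; Cryogenian 720–635; Tonian 1000–720; Ectasian 1400–1200; Statherian 1800–1600 (Ma).
Larger Ma is earlier, so the oldest is Statherian and the youngest is Paleogene; oldest to youngest: Statherian, Calymmian, Ectasian, Tonian, Cryogenian, Paleogene.
Oldest start 1800 minus youngest end 23.03 gives 1776.97 Myr overall.

Statherian → Calymmian → Ectasian → Tonian → Cryogenian → Paleogene; total span 1776.97 Myr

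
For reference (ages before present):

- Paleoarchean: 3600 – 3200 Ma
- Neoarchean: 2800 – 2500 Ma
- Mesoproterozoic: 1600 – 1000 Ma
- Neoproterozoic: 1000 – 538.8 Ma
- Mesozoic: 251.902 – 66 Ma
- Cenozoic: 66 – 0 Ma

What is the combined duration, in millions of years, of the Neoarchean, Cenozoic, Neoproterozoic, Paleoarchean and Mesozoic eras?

Duration is start − end for each: (2800 − 2500) + (66 − 0) + (1000 − 538.8) + (3600 − 3200) + (251.902 − 66).
That is 300 + 66 + 461.2 + 400 + 185.902, which totals 1413.102 million years.

1413.102 million years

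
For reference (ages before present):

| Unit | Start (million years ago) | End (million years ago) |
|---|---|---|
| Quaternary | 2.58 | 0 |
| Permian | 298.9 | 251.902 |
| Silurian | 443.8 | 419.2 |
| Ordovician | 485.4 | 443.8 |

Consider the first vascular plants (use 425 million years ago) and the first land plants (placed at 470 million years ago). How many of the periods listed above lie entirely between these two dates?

0

The older date is 470 Ma and the younger is 425 Ma.
No period both begins after 470 Ma and ends before 425 Ma, so the count is 0.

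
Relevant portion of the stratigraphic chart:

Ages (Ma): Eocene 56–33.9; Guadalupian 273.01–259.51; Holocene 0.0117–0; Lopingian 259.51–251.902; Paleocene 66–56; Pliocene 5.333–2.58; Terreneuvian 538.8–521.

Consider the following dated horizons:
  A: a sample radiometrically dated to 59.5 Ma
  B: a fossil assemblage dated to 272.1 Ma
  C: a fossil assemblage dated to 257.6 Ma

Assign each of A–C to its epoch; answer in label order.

A — Paleocene; B — Guadalupian; C — Lopingian

A: 59.5 Ma lies in 66–56 Ma, so Paleocene.
B: 272.1 Ma lies in 273.01–259.51 Ma, so Guadalupian.
C: 257.6 Ma lies in 259.51–251.902 Ma, so Lopingian.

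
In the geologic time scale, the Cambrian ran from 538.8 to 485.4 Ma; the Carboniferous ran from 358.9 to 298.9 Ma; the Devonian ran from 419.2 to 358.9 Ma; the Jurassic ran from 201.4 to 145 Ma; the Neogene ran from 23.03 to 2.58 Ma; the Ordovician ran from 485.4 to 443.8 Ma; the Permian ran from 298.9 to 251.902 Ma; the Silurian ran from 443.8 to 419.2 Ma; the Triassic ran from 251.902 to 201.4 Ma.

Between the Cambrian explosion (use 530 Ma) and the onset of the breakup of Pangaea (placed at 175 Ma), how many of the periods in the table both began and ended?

530 Ma sits inside the Cambrian (538.8–485.4) and 175 Ma inside the Jurassic (201.4–145); neither of those is wholly between the two dates.
The listed periods lying completely between them are Ordovician, Silurian, Devonian, Carboniferous, Permian, Triassic — 6 in all.

6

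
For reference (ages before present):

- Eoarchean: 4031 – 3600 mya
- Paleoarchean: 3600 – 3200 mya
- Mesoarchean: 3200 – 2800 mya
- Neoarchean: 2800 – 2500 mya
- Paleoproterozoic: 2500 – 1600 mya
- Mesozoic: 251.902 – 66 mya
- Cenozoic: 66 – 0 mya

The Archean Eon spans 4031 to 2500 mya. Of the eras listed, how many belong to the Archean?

4

Eras inside 4031–2500 Ma: Eoarchean, Paleoarchean, Mesoarchean, Neoarchean — 4 in total.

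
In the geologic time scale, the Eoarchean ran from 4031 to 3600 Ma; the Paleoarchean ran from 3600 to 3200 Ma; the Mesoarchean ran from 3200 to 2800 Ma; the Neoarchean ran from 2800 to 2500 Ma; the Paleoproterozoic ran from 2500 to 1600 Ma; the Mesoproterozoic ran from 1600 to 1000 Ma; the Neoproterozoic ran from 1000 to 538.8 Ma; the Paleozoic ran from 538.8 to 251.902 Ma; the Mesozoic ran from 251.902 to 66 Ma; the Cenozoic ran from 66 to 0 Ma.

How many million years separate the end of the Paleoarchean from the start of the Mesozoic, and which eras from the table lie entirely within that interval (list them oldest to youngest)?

End of Paleoarchean = 3200 Ma; start of Mesozoic = 251.902 Ma.
Gap = 3200 − 251.902 = 2948.098 Myr.
Eras wholly inside 3200–251.902 Ma: Mesoarchean (3200–2800), Neoarchean (2800–2500), Paleoproterozoic (2500–1600), Mesoproterozoic (1600–1000), Neoproterozoic (1000–538.8), Paleozoic (538.8–251.902).

2948.098 million years; Mesoarchean, Neoarchean, Paleoproterozoic, Mesoproterozoic, Neoproterozoic, Paleozoic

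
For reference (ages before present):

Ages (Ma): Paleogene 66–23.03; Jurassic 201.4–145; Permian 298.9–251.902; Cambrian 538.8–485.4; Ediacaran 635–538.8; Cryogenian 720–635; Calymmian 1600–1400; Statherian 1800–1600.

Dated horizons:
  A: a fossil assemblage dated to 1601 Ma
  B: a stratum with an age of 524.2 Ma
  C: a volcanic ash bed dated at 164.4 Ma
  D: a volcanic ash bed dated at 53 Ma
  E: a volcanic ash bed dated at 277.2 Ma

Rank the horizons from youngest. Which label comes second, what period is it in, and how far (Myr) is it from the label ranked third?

C, in the Jurassic; 112.8 million years to E

Sorted youngest-first by Ma: D (53), C (164.4), E (277.2), B (524.2), A (1601).
The second youngest is C at 164.4 Ma, which lies in 201.4–145 Ma: the Jurassic.
The third youngest is E at 277.2 Ma; separation = |164.4 − 277.2| = 112.8 Myr.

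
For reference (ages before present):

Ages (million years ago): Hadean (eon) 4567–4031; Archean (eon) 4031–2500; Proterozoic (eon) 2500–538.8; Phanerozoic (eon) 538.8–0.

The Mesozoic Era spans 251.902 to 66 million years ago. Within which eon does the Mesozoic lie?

The Mesozoic (251.902–66 Ma) lies entirely within 538.8–0 Ma, the Phanerozoic Eon.

Phanerozoic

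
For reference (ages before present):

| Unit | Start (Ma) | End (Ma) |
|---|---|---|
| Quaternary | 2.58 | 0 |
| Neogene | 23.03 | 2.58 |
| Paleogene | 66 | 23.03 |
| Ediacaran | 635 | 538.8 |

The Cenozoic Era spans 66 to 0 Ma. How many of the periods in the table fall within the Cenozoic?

Periods inside 66–0 Ma: Paleogene, Neogene, Quaternary — 3 in total.

3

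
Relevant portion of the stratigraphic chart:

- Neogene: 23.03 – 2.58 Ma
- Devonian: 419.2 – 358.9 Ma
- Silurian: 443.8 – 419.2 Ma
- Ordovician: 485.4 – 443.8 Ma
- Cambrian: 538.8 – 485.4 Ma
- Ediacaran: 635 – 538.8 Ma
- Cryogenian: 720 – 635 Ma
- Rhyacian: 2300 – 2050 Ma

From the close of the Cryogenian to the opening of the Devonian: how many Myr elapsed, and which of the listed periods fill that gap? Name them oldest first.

End of Cryogenian = 635 Ma; start of Devonian = 419.2 Ma.
Gap = 635 − 419.2 = 215.8 Myr.
Periods wholly inside 635–419.2 Ma: Ediacaran (635–538.8), Cambrian (538.8–485.4), Ordovician (485.4–443.8), Silurian (443.8–419.2).

215.8 million years; Ediacaran, Cambrian, Ordovician, Silurian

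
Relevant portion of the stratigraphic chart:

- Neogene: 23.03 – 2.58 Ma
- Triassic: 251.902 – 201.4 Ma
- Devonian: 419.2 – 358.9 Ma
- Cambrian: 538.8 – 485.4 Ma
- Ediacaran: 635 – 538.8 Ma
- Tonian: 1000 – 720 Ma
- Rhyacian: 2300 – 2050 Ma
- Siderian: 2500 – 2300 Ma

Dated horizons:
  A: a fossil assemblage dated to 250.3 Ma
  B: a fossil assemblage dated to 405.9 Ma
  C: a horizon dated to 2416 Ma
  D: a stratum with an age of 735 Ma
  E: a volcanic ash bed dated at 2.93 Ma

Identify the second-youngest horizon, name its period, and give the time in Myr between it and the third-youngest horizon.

A, in the Triassic; 155.6 million years to B

Sorted youngest-first by Ma: E (2.93), A (250.3), B (405.9), D (735), C (2416).
The second youngest is A at 250.3 Ma, which lies in 251.902–201.4 Ma: the Triassic.
The third youngest is B at 405.9 Ma; separation = |250.3 − 405.9| = 155.6 Myr.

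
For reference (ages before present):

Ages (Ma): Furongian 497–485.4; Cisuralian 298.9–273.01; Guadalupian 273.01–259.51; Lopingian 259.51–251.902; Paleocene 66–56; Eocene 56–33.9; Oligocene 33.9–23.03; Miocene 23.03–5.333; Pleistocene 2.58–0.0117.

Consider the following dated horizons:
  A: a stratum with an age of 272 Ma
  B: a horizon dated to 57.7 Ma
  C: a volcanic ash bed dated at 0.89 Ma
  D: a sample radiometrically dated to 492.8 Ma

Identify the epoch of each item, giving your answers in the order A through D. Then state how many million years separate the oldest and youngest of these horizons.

A — Guadalupian; B — Paleocene; C — Pleistocene; D — Furongian; span 491.91 million years

Match each age against the start–end ranges in the excerpt: A = 272 Ma → Guadalupian (273.01–259.51); B = 57.7 Ma → Paleocene (66–56); C = 0.89 Ma → Pleistocene (2.58–0.0117); D = 492.8 Ma → Furongian (497–485.4).
The largest age is 492.8 Ma and the smallest is 0.89 Ma; their difference is 491.91 Myr.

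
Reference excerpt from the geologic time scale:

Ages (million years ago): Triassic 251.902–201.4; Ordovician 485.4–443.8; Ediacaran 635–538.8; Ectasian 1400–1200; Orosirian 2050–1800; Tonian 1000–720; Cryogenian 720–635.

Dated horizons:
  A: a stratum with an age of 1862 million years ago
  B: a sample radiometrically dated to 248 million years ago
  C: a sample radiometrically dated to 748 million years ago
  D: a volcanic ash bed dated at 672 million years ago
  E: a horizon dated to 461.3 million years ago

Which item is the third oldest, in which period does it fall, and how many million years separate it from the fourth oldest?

D, in the Cryogenian; 210.7 million years to E

Larger Ma means older, so oldest first: A 1862 > C 748 > D 672 > E 461.3 > B 248.
Counting 3 along gives D (672 Ma); the excerpt puts that inside the Cryogenian, 720–635 Ma.
Next in line is E (461.3 Ma), and 672 − 461.3 = 210.7 Myr.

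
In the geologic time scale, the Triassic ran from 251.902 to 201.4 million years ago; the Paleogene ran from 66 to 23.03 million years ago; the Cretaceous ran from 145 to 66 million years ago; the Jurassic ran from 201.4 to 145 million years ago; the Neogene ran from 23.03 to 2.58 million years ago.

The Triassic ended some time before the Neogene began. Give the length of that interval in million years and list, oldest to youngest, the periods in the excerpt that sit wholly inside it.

178.37 million years; Jurassic, Cretaceous, Paleogene

The Triassic closes at 201.4 Ma and the Neogene opens at 23.03 Ma, so the interval is 201.4 − 23.03 = 178.37 Myr.
A period fits inside if it starts at or after 201.4 Ma and ends at or before 23.03 Ma; oldest first that gives Jurassic, Cretaceous, Paleogene.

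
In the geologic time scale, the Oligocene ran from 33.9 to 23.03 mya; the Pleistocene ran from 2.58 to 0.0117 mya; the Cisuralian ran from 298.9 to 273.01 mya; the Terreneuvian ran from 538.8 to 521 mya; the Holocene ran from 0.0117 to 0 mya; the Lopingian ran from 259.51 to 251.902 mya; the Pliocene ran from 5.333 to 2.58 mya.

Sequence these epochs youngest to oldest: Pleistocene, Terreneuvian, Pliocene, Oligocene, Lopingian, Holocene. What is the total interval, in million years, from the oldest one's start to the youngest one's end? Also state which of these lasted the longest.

Start ages (Ma): Terreneuvian 538.8, Lopingian 259.51, Oligocene 33.9, Pliocene 5.333, Pleistocene 2.58, Holocene 0.0117.
Ordered youngest to oldest: Holocene, Pleistocene, Pliocene, Oligocene, Lopingian, Terreneuvian.
Span = 538.8 − 0 = 538.8 Myr.
Durations: Holocene 0.0117, Pleistocene 2.5683, Terreneuvian 17.8, Oligocene 10.87, Pliocene 2.753, Lopingian 7.608 → longest is Terreneuvian (17.8 Myr).

Holocene → Pleistocene → Pliocene → Oligocene → Lopingian → Terreneuvian; total span 538.8 Myr; longest is Terreneuvian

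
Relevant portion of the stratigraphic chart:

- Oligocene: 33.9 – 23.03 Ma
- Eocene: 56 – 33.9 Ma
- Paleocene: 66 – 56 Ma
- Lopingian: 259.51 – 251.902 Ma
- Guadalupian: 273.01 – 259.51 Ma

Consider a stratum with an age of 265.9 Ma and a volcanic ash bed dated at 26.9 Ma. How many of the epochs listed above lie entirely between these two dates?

3

The older date is 265.9 Ma and the younger is 26.9 Ma.
Epochs with start < 265.9 and end > 26.9 Ma: Lopingian (259.51–251.902), Paleocene (66–56), Eocene (56–33.9).
That is 3 complete epochs.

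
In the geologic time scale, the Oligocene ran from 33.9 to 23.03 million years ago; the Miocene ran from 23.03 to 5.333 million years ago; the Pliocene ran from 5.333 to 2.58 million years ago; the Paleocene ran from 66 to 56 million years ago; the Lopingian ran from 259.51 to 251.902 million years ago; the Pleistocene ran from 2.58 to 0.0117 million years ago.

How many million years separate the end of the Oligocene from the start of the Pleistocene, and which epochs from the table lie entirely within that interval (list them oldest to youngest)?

20.45 million years; Miocene, Pliocene

End of Oligocene = 23.03 Ma; start of Pleistocene = 2.58 Ma.
Gap = 23.03 − 2.58 = 20.45 Myr.
Epochs wholly inside 23.03–2.58 Ma: Miocene (23.03–5.333), Pliocene (5.333–2.58).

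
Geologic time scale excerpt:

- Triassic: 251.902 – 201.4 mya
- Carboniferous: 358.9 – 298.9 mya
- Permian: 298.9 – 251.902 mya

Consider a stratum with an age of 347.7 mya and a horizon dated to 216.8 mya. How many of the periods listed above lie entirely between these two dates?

347.7 Ma sits inside the Carboniferous (358.9–298.9) and 216.8 Ma inside the Triassic (251.902–201.4); neither of those is wholly between the two dates.
The listed periods lying completely between them are Permian — 1 in all.

1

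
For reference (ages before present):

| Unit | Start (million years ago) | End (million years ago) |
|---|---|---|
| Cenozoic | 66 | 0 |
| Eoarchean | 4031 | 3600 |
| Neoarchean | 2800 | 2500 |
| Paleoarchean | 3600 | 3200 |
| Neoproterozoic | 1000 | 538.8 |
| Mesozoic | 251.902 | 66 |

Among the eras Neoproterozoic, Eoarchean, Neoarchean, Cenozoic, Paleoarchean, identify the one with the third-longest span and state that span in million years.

Durations: Neoproterozoic 461.2; Eoarchean 431; Neoarchean 300; Cenozoic 66; Paleoarchean 400 Myr.
Sorted longest-first: Neoproterozoic (461.2), Eoarchean (431), Paleoarchean (400), Neoarchean (300), Cenozoic (66).
The third longest is Paleoarchean at 400 Myr.

Paleoarchean, 400 million years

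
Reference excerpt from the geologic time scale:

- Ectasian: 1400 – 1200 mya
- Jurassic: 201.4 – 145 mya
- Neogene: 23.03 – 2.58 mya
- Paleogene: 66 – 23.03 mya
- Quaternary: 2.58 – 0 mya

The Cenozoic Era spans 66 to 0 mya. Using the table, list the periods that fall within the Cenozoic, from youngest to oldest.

Quaternary, Neogene, Paleogene

Periods with both bounds inside 66–0 Ma: Quaternary (2.58–0), Neogene (23.03–2.58), Paleogene (66–23.03).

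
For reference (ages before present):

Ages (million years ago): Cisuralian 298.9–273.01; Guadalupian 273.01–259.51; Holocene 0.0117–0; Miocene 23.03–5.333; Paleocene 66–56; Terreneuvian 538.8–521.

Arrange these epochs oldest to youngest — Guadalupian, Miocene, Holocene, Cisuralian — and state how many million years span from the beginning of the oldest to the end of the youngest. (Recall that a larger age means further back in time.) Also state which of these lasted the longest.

Cisuralian → Guadalupian → Miocene → Holocene; total span 298.9 Myr; longest is Cisuralian

From the excerpt: Guadalupian 273.01–259.51; Miocene 23.03–5.333; Holocene 0.0117–0; Cisuralian 298.9–273.01 (Ma).
Larger Ma is earlier, so the oldest is Cisuralian and the youngest is Holocene; oldest to youngest: Cisuralian, Guadalupian, Miocene, Holocene.
Oldest start 298.9 minus youngest end 0 gives 298.9 Myr overall.
Individual lengths (start − end): Guadalupian 13.5; Holocene 0.0117; Miocene 17.697; Cisuralian 25.89. The largest is Cisuralian at 25.89 Myr.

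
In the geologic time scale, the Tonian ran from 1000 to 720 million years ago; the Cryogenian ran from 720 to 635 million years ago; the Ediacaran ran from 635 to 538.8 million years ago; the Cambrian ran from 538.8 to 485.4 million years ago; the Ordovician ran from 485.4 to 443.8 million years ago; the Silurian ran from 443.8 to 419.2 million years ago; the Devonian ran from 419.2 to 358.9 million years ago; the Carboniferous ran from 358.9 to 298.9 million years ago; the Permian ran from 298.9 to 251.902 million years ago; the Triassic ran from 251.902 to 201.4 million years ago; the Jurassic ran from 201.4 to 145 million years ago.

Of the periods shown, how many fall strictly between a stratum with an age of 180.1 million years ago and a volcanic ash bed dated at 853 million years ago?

853 Ma sits inside the Tonian (1000–720) and 180.1 Ma inside the Jurassic (201.4–145); neither of those is wholly between the two dates.
The listed periods lying completely between them are Cryogenian, Ediacaran, Cambrian, Ordovician, Silurian, Devonian, Carboniferous, Permian, Triassic — 9 in all.

9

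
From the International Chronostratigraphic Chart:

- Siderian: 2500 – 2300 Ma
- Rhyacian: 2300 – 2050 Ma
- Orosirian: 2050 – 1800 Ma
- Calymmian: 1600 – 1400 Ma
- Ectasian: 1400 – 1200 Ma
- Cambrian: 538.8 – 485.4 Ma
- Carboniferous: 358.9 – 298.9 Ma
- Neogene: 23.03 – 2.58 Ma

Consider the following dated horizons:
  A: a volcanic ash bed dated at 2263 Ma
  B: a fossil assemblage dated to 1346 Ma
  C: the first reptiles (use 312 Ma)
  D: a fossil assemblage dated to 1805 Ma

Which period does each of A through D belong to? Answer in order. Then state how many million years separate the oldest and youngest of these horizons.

A: 2263 Ma lies in 2300–2050 Ma, so Rhyacian.
B: 1346 Ma lies in 1400–1200 Ma, so Ectasian.
C: 312 Ma lies in 358.9–298.9 Ma, so Carboniferous.
D: 1805 Ma lies in 2050–1800 Ma, so Orosirian.
Oldest = 2263 Ma, youngest = 312 Ma → span 1951 Myr.

A — Rhyacian; B — Ectasian; C — Carboniferous; D — Orosirian; span 1951 million years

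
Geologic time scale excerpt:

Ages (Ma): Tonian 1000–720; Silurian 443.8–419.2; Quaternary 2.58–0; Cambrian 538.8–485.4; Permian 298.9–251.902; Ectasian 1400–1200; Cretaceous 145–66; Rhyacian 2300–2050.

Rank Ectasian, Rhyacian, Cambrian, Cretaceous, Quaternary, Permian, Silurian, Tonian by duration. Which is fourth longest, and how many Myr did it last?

Start − end for each: Ectasian 1400 − 1200 = 200; Rhyacian 2300 − 2050 = 250; Cambrian 538.8 − 485.4 = 53.4; Cretaceous 145 − 66 = 79; Quaternary 2.58 − 0 = 2.58; Permian 298.9 − 251.902 = 46.998; Silurian 443.8 − 419.2 = 24.6; Tonian 1000 − 720 = 280.
Ranking these from longest: Tonian > Rhyacian > Ectasian > Cretaceous > Cambrian > Permian > Silurian > Quaternary.
Position 4 in that ranking is Cretaceous, which lasted 79 Myr.

Cretaceous, 79 million years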